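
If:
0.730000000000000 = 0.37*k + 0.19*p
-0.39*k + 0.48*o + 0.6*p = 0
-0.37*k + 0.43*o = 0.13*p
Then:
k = 2.00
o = 1.71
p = -0.06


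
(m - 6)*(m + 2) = m^2 - 4*m - 12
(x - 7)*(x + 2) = x^2 - 5*x - 14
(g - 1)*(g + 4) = g^2 + 3*g - 4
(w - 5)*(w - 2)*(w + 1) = w^3 - 6*w^2 + 3*w + 10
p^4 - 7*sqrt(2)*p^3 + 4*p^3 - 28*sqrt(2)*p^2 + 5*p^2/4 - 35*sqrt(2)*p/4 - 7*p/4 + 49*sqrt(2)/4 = (p - 1/2)*(p + 1)*(p + 7/2)*(p - 7*sqrt(2))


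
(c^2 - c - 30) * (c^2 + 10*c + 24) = c^4 + 9*c^3 - 16*c^2 - 324*c - 720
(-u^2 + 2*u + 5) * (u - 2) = -u^3 + 4*u^2 + u - 10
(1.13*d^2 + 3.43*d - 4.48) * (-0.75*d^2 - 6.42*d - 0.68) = -0.8475*d^4 - 9.8271*d^3 - 19.429*d^2 + 26.4292*d + 3.0464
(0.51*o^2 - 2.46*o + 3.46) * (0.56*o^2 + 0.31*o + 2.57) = 0.2856*o^4 - 1.2195*o^3 + 2.4857*o^2 - 5.2496*o + 8.8922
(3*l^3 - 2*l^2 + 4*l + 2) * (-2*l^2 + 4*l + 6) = -6*l^5 + 16*l^4 + 2*l^3 + 32*l + 12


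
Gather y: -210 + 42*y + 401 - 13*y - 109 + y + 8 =30*y + 90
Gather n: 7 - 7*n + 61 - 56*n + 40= 108 - 63*n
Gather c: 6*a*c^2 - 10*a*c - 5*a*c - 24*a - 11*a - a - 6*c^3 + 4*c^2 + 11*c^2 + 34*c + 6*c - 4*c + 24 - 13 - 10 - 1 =-36*a - 6*c^3 + c^2*(6*a + 15) + c*(36 - 15*a)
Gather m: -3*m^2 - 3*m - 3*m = -3*m^2 - 6*m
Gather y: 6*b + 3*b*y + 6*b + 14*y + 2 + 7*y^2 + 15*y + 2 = 12*b + 7*y^2 + y*(3*b + 29) + 4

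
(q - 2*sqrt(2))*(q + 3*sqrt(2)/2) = q^2 - sqrt(2)*q/2 - 6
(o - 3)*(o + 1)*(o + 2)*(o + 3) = o^4 + 3*o^3 - 7*o^2 - 27*o - 18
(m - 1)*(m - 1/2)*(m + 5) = m^3 + 7*m^2/2 - 7*m + 5/2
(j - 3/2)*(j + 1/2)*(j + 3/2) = j^3 + j^2/2 - 9*j/4 - 9/8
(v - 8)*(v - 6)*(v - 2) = v^3 - 16*v^2 + 76*v - 96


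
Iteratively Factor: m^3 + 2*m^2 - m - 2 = (m + 1)*(m^2 + m - 2) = (m - 1)*(m + 1)*(m + 2)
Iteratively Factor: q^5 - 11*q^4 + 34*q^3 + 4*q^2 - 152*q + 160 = (q - 4)*(q^4 - 7*q^3 + 6*q^2 + 28*q - 40) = (q - 4)*(q - 2)*(q^3 - 5*q^2 - 4*q + 20) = (q - 5)*(q - 4)*(q - 2)*(q^2 - 4) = (q - 5)*(q - 4)*(q - 2)*(q + 2)*(q - 2)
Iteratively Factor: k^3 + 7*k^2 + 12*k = (k + 4)*(k^2 + 3*k) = k*(k + 4)*(k + 3)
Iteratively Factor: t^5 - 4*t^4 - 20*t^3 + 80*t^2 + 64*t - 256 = (t - 4)*(t^4 - 20*t^2 + 64) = (t - 4)*(t + 2)*(t^3 - 2*t^2 - 16*t + 32) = (t - 4)*(t - 2)*(t + 2)*(t^2 - 16) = (t - 4)*(t - 2)*(t + 2)*(t + 4)*(t - 4)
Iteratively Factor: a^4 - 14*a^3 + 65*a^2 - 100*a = (a - 5)*(a^3 - 9*a^2 + 20*a) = a*(a - 5)*(a^2 - 9*a + 20) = a*(a - 5)*(a - 4)*(a - 5)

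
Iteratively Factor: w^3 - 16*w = (w + 4)*(w^2 - 4*w) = w*(w + 4)*(w - 4)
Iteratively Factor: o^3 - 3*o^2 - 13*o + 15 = (o - 1)*(o^2 - 2*o - 15) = (o - 5)*(o - 1)*(o + 3)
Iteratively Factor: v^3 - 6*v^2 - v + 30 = (v - 3)*(v^2 - 3*v - 10) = (v - 5)*(v - 3)*(v + 2)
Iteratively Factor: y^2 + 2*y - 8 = (y + 4)*(y - 2)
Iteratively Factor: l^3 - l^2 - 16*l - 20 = (l + 2)*(l^2 - 3*l - 10) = (l + 2)^2*(l - 5)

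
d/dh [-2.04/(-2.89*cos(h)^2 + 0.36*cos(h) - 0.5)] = (11.7912*cos(h) - 0.7344)*sin(h)/(2.89*cos(h)^2 - 0.36*cos(h) + 0.5)^2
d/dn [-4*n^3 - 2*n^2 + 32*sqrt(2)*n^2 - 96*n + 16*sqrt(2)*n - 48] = -12*n^2 - 4*n + 64*sqrt(2)*n - 96 + 16*sqrt(2)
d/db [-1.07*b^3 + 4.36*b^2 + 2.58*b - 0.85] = -3.21*b^2 + 8.72*b + 2.58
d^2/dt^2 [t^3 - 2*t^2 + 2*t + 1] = 6*t - 4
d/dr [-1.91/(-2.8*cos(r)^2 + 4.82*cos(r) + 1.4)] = (10.696*cos(r) - 9.2062)*sin(r)/(4.82*cos(r) - 1.4*cos(2*r))^2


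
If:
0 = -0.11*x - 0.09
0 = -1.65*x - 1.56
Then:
No Solution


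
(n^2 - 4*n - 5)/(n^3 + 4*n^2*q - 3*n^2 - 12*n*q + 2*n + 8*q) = (n^2 - 4*n - 5)/(n^3 + 4*n^2*q - 3*n^2 - 12*n*q + 2*n + 8*q)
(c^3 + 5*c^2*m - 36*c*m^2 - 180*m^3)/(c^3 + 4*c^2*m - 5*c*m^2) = (c^2 - 36*m^2)/(c*(c - m))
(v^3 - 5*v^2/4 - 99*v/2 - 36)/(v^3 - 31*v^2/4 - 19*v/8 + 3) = 2*(v + 6)/(2*v - 1)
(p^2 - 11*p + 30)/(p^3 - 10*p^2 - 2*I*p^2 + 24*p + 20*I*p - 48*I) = (p - 5)/(p^2 - 2*p*(2 + I) + 8*I)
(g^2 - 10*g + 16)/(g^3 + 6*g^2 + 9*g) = (g^2 - 10*g + 16)/(g*(g^2 + 6*g + 9))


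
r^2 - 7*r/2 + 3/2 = (r - 3)*(r - 1/2)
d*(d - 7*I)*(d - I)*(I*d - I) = I*d^4 + 8*d^3 - I*d^3 - 8*d^2 - 7*I*d^2 + 7*I*d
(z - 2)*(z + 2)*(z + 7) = z^3 + 7*z^2 - 4*z - 28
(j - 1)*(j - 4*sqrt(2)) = j^2 - 4*sqrt(2)*j - j + 4*sqrt(2)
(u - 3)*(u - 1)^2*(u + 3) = u^4 - 2*u^3 - 8*u^2 + 18*u - 9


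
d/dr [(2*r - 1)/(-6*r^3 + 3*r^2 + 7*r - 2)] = 3*(8*r^3 - 8*r^2 + 2*r + 1)/(36*r^6 - 36*r^5 - 75*r^4 + 66*r^3 + 37*r^2 - 28*r + 4)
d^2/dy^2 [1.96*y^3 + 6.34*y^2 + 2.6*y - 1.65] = 11.76*y + 12.68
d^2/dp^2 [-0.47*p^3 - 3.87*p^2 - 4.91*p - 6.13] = -2.82*p - 7.74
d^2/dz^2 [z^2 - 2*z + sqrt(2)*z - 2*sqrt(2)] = 2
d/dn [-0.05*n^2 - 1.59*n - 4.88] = -0.1*n - 1.59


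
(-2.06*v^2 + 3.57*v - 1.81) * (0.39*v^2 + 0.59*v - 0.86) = -0.8034*v^4 + 0.1769*v^3 + 3.172*v^2 - 4.1381*v + 1.5566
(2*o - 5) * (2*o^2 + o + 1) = 4*o^3 - 8*o^2 - 3*o - 5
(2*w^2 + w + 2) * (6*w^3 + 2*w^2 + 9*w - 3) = 12*w^5 + 10*w^4 + 32*w^3 + 7*w^2 + 15*w - 6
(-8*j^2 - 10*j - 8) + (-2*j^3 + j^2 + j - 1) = -2*j^3 - 7*j^2 - 9*j - 9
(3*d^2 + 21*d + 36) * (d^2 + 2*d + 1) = 3*d^4 + 27*d^3 + 81*d^2 + 93*d + 36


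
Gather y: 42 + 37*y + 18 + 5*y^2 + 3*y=5*y^2 + 40*y + 60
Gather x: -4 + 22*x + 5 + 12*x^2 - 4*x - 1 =12*x^2 + 18*x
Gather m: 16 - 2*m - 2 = 14 - 2*m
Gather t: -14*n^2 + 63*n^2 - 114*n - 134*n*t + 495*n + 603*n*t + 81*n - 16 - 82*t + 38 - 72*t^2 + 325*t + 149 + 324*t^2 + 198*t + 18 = 49*n^2 + 462*n + 252*t^2 + t*(469*n + 441) + 189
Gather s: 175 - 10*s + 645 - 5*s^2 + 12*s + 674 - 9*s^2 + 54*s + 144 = -14*s^2 + 56*s + 1638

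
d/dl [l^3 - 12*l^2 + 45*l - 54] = 3*l^2 - 24*l + 45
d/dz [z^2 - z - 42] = 2*z - 1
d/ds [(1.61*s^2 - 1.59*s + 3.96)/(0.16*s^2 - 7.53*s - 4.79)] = (-11.8689*s^2 - 16.691*s + 37.4349)/(0.0256*s^4 - 2.4096*s^3 + 55.1681*s^2 + 72.1374*s + 22.9441)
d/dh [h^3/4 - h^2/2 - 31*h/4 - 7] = 3*h^2/4 - h - 31/4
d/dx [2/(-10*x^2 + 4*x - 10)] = 2*(5*x - 1)/(5*x^2 - 2*x + 5)^2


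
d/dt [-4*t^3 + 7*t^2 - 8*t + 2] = -12*t^2 + 14*t - 8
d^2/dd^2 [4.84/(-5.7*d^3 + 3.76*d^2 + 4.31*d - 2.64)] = ((165.528*d - 36.3968)*(5.7*d^3 - 3.76*d^2 - 4.31*d + 2.64) - 4.84*(-34.2*d^2 + 15.04*d + 8.62)*(-17.1*d^2 + 7.52*d + 4.31))/(5.7*d^3 - 3.76*d^2 - 4.31*d + 2.64)^3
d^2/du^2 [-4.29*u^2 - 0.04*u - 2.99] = -8.58000000000000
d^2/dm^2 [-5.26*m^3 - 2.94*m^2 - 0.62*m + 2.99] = -31.56*m - 5.88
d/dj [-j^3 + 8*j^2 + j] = -3*j^2 + 16*j + 1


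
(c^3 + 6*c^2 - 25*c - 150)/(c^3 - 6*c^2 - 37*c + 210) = (c + 5)/(c - 7)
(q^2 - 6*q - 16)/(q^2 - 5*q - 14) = (q - 8)/(q - 7)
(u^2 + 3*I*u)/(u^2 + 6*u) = (u + 3*I)/(u + 6)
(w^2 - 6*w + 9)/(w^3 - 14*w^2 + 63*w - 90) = (w - 3)/(w^2 - 11*w + 30)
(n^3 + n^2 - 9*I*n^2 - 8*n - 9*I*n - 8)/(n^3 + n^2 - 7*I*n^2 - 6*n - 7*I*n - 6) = (n - 8*I)/(n - 6*I)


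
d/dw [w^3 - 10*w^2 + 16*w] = 3*w^2 - 20*w + 16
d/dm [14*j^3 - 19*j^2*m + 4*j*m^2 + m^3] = -19*j^2 + 8*j*m + 3*m^2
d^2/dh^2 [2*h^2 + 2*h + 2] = 4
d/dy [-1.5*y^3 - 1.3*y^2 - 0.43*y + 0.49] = -4.5*y^2 - 2.6*y - 0.43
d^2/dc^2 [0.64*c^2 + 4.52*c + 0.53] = 1.28000000000000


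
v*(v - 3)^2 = v^3 - 6*v^2 + 9*v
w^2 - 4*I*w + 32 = (w - 8*I)*(w + 4*I)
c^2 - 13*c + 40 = (c - 8)*(c - 5)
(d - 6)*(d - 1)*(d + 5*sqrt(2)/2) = d^3 - 7*d^2 + 5*sqrt(2)*d^2/2 - 35*sqrt(2)*d/2 + 6*d + 15*sqrt(2)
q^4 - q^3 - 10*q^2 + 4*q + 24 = (q - 3)*(q - 2)*(q + 2)^2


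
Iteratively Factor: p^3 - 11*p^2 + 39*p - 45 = (p - 3)*(p^2 - 8*p + 15) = (p - 3)^2*(p - 5)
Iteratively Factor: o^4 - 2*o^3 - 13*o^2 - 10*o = (o + 2)*(o^3 - 4*o^2 - 5*o) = (o + 1)*(o + 2)*(o^2 - 5*o) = o*(o + 1)*(o + 2)*(o - 5)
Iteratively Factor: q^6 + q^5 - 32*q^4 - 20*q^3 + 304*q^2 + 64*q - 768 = (q - 3)*(q^5 + 4*q^4 - 20*q^3 - 80*q^2 + 64*q + 256) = (q - 3)*(q + 4)*(q^4 - 20*q^2 + 64) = (q - 3)*(q + 4)^2*(q^3 - 4*q^2 - 4*q + 16) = (q - 3)*(q - 2)*(q + 4)^2*(q^2 - 2*q - 8) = (q - 4)*(q - 3)*(q - 2)*(q + 4)^2*(q + 2)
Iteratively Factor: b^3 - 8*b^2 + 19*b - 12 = (b - 3)*(b^2 - 5*b + 4) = (b - 3)*(b - 1)*(b - 4)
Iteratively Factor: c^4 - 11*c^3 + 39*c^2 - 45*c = (c - 3)*(c^3 - 8*c^2 + 15*c) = (c - 5)*(c - 3)*(c^2 - 3*c) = (c - 5)*(c - 3)^2*(c)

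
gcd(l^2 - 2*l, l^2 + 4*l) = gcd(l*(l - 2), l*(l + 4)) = l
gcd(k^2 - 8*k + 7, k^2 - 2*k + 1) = k - 1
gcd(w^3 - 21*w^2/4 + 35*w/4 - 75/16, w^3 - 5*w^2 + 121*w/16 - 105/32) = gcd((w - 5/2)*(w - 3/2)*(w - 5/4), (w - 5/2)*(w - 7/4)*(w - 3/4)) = w - 5/2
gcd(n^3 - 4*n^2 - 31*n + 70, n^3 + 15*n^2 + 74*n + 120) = n + 5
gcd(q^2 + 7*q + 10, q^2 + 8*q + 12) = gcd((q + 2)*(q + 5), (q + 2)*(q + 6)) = q + 2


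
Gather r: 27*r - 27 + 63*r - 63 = 90*r - 90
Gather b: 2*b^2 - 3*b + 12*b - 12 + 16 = 2*b^2 + 9*b + 4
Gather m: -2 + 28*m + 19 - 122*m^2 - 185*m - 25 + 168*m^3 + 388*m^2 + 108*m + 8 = 168*m^3 + 266*m^2 - 49*m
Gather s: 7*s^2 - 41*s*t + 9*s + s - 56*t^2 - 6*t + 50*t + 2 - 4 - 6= 7*s^2 + s*(10 - 41*t) - 56*t^2 + 44*t - 8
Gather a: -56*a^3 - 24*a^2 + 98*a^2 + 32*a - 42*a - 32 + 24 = -56*a^3 + 74*a^2 - 10*a - 8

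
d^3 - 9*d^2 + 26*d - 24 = (d - 4)*(d - 3)*(d - 2)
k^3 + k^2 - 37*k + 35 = (k - 5)*(k - 1)*(k + 7)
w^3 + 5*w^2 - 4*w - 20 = (w - 2)*(w + 2)*(w + 5)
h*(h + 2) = h^2 + 2*h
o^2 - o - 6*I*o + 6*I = (o - 1)*(o - 6*I)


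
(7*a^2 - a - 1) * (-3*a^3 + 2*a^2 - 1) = -21*a^5 + 17*a^4 + a^3 - 9*a^2 + a + 1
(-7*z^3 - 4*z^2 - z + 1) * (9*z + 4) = -63*z^4 - 64*z^3 - 25*z^2 + 5*z + 4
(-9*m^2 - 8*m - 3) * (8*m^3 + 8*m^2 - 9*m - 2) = -72*m^5 - 136*m^4 - 7*m^3 + 66*m^2 + 43*m + 6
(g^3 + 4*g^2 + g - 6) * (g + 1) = g^4 + 5*g^3 + 5*g^2 - 5*g - 6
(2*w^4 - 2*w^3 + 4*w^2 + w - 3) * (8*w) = 16*w^5 - 16*w^4 + 32*w^3 + 8*w^2 - 24*w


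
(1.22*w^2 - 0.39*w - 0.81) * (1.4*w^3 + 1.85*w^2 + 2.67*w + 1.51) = 1.708*w^5 + 1.711*w^4 + 1.4019*w^3 - 0.6976*w^2 - 2.7516*w - 1.2231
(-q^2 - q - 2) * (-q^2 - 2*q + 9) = q^4 + 3*q^3 - 5*q^2 - 5*q - 18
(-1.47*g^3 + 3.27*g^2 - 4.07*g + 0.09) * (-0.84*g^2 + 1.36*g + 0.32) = 1.2348*g^5 - 4.746*g^4 + 7.3956*g^3 - 4.5644*g^2 - 1.18*g + 0.0288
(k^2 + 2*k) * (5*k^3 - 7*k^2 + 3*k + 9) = 5*k^5 + 3*k^4 - 11*k^3 + 15*k^2 + 18*k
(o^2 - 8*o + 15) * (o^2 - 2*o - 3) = o^4 - 10*o^3 + 28*o^2 - 6*o - 45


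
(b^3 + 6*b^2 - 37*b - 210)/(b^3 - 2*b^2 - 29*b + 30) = (b + 7)/(b - 1)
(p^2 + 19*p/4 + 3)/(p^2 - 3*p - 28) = (p + 3/4)/(p - 7)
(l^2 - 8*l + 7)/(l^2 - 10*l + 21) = (l - 1)/(l - 3)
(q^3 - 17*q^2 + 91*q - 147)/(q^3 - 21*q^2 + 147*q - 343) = (q - 3)/(q - 7)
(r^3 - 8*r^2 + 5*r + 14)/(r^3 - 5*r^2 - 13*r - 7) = (r - 2)/(r + 1)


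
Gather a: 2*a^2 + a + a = 2*a^2 + 2*a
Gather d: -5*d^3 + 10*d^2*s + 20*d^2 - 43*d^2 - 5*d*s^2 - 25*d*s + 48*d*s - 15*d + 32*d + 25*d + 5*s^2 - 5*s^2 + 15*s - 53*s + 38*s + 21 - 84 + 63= -5*d^3 + d^2*(10*s - 23) + d*(-5*s^2 + 23*s + 42)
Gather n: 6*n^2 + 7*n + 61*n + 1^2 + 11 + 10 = 6*n^2 + 68*n + 22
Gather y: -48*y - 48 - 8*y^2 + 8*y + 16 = -8*y^2 - 40*y - 32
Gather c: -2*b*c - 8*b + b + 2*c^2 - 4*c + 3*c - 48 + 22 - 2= -7*b + 2*c^2 + c*(-2*b - 1) - 28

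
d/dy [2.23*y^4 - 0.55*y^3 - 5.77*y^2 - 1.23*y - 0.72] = 8.92*y^3 - 1.65*y^2 - 11.54*y - 1.23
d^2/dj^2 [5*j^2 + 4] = 10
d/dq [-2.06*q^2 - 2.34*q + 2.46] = -4.12*q - 2.34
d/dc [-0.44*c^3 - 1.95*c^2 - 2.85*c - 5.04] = -1.32*c^2 - 3.9*c - 2.85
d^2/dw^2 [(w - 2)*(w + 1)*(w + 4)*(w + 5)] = 12*w^2 + 48*w + 18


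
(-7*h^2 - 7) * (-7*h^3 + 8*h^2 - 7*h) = 49*h^5 - 56*h^4 + 98*h^3 - 56*h^2 + 49*h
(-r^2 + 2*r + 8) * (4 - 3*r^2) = 3*r^4 - 6*r^3 - 28*r^2 + 8*r + 32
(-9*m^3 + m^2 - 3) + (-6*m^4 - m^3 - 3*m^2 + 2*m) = -6*m^4 - 10*m^3 - 2*m^2 + 2*m - 3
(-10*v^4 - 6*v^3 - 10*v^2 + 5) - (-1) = -10*v^4 - 6*v^3 - 10*v^2 + 6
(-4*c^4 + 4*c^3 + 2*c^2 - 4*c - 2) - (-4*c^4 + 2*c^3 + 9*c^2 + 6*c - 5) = 2*c^3 - 7*c^2 - 10*c + 3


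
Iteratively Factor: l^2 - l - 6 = (l - 3)*(l + 2)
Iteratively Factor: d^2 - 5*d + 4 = (d - 1)*(d - 4)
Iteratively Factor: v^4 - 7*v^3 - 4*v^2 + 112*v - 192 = (v + 4)*(v^3 - 11*v^2 + 40*v - 48) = (v - 4)*(v + 4)*(v^2 - 7*v + 12) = (v - 4)*(v - 3)*(v + 4)*(v - 4)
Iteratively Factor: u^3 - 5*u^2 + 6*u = (u)*(u^2 - 5*u + 6) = u*(u - 2)*(u - 3)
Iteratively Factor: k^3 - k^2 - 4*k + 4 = (k - 2)*(k^2 + k - 2) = (k - 2)*(k + 2)*(k - 1)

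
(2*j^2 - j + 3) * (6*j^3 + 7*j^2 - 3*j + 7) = 12*j^5 + 8*j^4 + 5*j^3 + 38*j^2 - 16*j + 21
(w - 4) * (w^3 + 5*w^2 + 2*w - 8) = w^4 + w^3 - 18*w^2 - 16*w + 32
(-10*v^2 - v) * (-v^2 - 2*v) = 10*v^4 + 21*v^3 + 2*v^2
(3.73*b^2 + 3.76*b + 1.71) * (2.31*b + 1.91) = 8.6163*b^3 + 15.8099*b^2 + 11.1317*b + 3.2661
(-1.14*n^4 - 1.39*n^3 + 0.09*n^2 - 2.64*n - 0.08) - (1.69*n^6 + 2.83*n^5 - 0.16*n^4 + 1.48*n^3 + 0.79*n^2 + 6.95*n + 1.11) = -1.69*n^6 - 2.83*n^5 - 0.98*n^4 - 2.87*n^3 - 0.7*n^2 - 9.59*n - 1.19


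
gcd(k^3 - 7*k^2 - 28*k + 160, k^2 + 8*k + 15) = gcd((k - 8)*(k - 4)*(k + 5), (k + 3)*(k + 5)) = k + 5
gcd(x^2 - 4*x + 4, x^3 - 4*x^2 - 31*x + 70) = x - 2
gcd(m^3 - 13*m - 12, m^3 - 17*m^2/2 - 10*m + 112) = m - 4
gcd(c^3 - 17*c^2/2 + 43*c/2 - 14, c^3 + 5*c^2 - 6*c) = c - 1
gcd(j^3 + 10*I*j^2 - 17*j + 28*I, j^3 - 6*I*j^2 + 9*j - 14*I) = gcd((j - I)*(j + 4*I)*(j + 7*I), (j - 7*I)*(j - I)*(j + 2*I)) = j - I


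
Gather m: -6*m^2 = -6*m^2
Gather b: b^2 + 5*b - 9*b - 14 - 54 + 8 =b^2 - 4*b - 60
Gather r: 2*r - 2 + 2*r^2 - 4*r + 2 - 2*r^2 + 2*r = 0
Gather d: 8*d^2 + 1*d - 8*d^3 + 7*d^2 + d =-8*d^3 + 15*d^2 + 2*d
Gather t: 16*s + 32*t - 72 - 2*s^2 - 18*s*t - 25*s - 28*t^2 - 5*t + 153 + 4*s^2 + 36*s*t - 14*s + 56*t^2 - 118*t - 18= 2*s^2 - 23*s + 28*t^2 + t*(18*s - 91) + 63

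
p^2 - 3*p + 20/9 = (p - 5/3)*(p - 4/3)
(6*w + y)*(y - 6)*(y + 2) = 6*w*y^2 - 24*w*y - 72*w + y^3 - 4*y^2 - 12*y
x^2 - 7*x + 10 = (x - 5)*(x - 2)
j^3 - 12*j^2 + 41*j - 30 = (j - 6)*(j - 5)*(j - 1)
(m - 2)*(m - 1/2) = m^2 - 5*m/2 + 1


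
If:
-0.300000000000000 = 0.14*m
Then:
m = -2.14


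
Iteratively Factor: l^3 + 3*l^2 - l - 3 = (l - 1)*(l^2 + 4*l + 3) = (l - 1)*(l + 3)*(l + 1)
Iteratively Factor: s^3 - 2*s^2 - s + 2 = (s - 1)*(s^2 - s - 2) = (s - 1)*(s + 1)*(s - 2)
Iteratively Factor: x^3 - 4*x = (x - 2)*(x^2 + 2*x) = x*(x - 2)*(x + 2)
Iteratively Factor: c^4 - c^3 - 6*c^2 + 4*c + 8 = (c + 1)*(c^3 - 2*c^2 - 4*c + 8) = (c - 2)*(c + 1)*(c^2 - 4) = (c - 2)^2*(c + 1)*(c + 2)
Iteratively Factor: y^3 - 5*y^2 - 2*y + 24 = (y - 4)*(y^2 - y - 6) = (y - 4)*(y - 3)*(y + 2)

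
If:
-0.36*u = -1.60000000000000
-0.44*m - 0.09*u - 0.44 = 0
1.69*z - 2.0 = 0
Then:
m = -1.91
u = 4.44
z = 1.18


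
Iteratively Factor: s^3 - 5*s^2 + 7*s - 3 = (s - 1)*(s^2 - 4*s + 3) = (s - 1)^2*(s - 3)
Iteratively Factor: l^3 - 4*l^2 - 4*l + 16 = (l + 2)*(l^2 - 6*l + 8) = (l - 4)*(l + 2)*(l - 2)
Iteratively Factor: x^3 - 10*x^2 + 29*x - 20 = (x - 5)*(x^2 - 5*x + 4) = (x - 5)*(x - 4)*(x - 1)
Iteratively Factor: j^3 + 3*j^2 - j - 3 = (j + 3)*(j^2 - 1) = (j - 1)*(j + 3)*(j + 1)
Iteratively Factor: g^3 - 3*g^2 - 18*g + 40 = (g - 5)*(g^2 + 2*g - 8) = (g - 5)*(g - 2)*(g + 4)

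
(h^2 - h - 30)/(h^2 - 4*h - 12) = (h + 5)/(h + 2)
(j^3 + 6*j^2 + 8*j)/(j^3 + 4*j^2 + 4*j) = (j + 4)/(j + 2)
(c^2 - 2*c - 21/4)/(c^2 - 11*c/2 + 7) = (c + 3/2)/(c - 2)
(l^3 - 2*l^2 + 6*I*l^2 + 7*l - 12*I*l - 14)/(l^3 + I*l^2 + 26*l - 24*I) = (l^2 + l*(-2 + 7*I) - 14*I)/(l^2 + 2*I*l + 24)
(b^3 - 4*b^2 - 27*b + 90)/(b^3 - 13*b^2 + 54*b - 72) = (b + 5)/(b - 4)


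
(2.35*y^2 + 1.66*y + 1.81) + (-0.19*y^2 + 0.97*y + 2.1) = 2.16*y^2 + 2.63*y + 3.91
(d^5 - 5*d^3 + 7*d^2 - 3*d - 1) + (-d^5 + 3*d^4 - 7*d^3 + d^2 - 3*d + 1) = 3*d^4 - 12*d^3 + 8*d^2 - 6*d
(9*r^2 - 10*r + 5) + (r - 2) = 9*r^2 - 9*r + 3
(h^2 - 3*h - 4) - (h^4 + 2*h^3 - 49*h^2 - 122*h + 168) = -h^4 - 2*h^3 + 50*h^2 + 119*h - 172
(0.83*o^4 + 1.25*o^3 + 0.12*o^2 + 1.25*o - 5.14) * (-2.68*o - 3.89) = -2.2244*o^5 - 6.5787*o^4 - 5.1841*o^3 - 3.8168*o^2 + 8.9127*o + 19.9946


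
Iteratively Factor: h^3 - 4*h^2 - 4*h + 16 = (h - 4)*(h^2 - 4) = (h - 4)*(h - 2)*(h + 2)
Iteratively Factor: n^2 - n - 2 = (n - 2)*(n + 1)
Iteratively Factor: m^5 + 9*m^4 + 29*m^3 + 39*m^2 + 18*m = (m + 3)*(m^4 + 6*m^3 + 11*m^2 + 6*m) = (m + 1)*(m + 3)*(m^3 + 5*m^2 + 6*m) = (m + 1)*(m + 2)*(m + 3)*(m^2 + 3*m) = (m + 1)*(m + 2)*(m + 3)^2*(m)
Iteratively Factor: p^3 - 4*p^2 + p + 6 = (p - 3)*(p^2 - p - 2) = (p - 3)*(p - 2)*(p + 1)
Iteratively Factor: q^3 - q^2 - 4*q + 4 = (q + 2)*(q^2 - 3*q + 2) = (q - 2)*(q + 2)*(q - 1)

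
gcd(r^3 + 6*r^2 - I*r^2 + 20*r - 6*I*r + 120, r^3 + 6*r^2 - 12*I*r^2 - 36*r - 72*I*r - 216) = r + 6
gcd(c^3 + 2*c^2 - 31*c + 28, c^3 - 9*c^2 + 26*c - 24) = c - 4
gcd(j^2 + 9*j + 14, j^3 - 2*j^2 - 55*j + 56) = j + 7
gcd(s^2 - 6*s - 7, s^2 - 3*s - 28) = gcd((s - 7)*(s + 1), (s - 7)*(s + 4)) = s - 7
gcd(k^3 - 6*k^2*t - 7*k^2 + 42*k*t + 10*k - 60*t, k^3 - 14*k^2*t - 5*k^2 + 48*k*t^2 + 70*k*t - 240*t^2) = -k^2 + 6*k*t + 5*k - 30*t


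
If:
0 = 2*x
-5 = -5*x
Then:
No Solution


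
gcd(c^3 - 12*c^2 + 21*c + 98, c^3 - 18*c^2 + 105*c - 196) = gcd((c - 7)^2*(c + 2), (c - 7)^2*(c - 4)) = c^2 - 14*c + 49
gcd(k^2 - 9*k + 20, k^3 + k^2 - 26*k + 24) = k - 4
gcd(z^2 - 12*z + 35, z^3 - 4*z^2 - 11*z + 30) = z - 5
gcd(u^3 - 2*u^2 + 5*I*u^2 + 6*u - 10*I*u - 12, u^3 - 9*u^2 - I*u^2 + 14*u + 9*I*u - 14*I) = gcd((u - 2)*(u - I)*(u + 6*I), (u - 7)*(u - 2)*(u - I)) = u^2 + u*(-2 - I) + 2*I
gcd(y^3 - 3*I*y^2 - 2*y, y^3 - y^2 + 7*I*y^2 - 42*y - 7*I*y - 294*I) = 1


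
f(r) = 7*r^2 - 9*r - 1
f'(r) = 14*r - 9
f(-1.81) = 38.22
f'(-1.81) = -34.34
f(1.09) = -2.49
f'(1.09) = 6.26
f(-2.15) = 50.71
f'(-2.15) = -39.10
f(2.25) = 14.19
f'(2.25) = 22.50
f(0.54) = -3.82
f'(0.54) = -1.44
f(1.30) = -0.87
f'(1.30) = 9.20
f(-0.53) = 5.74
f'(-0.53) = -16.42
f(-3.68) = 126.92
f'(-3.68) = -60.52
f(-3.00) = 89.00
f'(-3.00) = -51.00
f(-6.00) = 305.00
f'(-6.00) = -93.00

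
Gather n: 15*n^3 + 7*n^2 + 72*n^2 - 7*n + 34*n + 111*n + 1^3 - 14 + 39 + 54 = 15*n^3 + 79*n^2 + 138*n + 80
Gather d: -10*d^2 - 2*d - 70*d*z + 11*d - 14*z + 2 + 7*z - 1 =-10*d^2 + d*(9 - 70*z) - 7*z + 1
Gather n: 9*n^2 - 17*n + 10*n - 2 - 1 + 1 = 9*n^2 - 7*n - 2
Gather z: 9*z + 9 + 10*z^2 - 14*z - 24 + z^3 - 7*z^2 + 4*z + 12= z^3 + 3*z^2 - z - 3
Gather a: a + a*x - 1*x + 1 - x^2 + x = a*(x + 1) - x^2 + 1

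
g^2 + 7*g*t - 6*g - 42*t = (g - 6)*(g + 7*t)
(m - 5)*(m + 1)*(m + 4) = m^3 - 21*m - 20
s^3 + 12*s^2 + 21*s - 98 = (s - 2)*(s + 7)^2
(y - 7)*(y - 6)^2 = y^3 - 19*y^2 + 120*y - 252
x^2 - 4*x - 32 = (x - 8)*(x + 4)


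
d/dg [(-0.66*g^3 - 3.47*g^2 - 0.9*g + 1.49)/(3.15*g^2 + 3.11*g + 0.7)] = (-2.079*g^4 - 4.1052*g^3 - 9.3427*g^2 - 14.245*g - 5.2639)/(9.9225*g^4 + 19.593*g^3 + 14.0821*g^2 + 4.354*g + 0.49)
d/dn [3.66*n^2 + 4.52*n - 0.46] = 7.32*n + 4.52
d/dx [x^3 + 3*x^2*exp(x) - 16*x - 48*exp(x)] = 3*x^2*exp(x) + 3*x^2 + 6*x*exp(x) - 48*exp(x) - 16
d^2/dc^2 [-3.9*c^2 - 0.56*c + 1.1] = -7.80000000000000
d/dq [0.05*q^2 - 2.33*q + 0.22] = 0.1*q - 2.33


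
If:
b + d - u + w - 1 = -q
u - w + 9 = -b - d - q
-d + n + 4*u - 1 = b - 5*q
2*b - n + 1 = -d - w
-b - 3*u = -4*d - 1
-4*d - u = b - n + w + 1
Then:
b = -175/67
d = -59/67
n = -5/67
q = -34/67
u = 2/67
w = 337/67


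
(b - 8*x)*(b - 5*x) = b^2 - 13*b*x + 40*x^2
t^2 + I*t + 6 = (t - 2*I)*(t + 3*I)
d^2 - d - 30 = (d - 6)*(d + 5)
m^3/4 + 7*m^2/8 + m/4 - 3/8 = (m/4 + 1/4)*(m - 1/2)*(m + 3)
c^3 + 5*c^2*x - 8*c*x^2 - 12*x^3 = (c - 2*x)*(c + x)*(c + 6*x)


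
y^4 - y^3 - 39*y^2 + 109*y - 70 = (y - 5)*(y - 2)*(y - 1)*(y + 7)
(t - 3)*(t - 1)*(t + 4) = t^3 - 13*t + 12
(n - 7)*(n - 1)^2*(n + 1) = n^4 - 8*n^3 + 6*n^2 + 8*n - 7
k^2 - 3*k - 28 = (k - 7)*(k + 4)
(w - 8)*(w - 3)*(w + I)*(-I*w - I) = -I*w^4 + w^3 + 10*I*w^3 - 10*w^2 - 13*I*w^2 + 13*w - 24*I*w + 24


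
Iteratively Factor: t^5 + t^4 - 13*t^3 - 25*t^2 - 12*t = (t)*(t^4 + t^3 - 13*t^2 - 25*t - 12) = t*(t + 1)*(t^3 - 13*t - 12) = t*(t - 4)*(t + 1)*(t^2 + 4*t + 3) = t*(t - 4)*(t + 1)^2*(t + 3)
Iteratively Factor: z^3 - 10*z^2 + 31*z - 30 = (z - 3)*(z^2 - 7*z + 10) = (z - 5)*(z - 3)*(z - 2)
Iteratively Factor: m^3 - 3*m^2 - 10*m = (m + 2)*(m^2 - 5*m) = (m - 5)*(m + 2)*(m)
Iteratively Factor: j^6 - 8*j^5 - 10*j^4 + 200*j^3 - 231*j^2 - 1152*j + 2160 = (j + 3)*(j^5 - 11*j^4 + 23*j^3 + 131*j^2 - 624*j + 720) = (j - 3)*(j + 3)*(j^4 - 8*j^3 - j^2 + 128*j - 240) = (j - 5)*(j - 3)*(j + 3)*(j^3 - 3*j^2 - 16*j + 48) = (j - 5)*(j - 3)^2*(j + 3)*(j^2 - 16) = (j - 5)*(j - 4)*(j - 3)^2*(j + 3)*(j + 4)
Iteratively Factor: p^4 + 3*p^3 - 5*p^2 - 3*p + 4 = (p + 4)*(p^3 - p^2 - p + 1) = (p - 1)*(p + 4)*(p^2 - 1) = (p - 1)^2*(p + 4)*(p + 1)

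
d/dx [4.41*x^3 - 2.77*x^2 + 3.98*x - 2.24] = 13.23*x^2 - 5.54*x + 3.98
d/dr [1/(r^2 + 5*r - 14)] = (-2*r - 5)/(r^2 + 5*r - 14)^2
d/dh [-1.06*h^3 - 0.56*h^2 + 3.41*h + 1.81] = -3.18*h^2 - 1.12*h + 3.41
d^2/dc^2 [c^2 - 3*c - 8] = 2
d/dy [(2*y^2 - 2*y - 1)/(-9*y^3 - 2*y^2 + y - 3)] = (18*y^4 - 36*y^3 - 29*y^2 - 16*y + 7)/(81*y^6 + 36*y^5 - 14*y^4 + 50*y^3 + 13*y^2 - 6*y + 9)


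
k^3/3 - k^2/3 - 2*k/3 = k*(k/3 + 1/3)*(k - 2)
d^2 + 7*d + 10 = (d + 2)*(d + 5)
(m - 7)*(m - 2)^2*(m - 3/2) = m^4 - 25*m^3/2 + 97*m^2/2 - 76*m + 42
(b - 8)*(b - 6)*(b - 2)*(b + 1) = b^4 - 15*b^3 + 60*b^2 - 20*b - 96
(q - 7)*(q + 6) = q^2 - q - 42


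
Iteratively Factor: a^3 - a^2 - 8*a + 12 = (a + 3)*(a^2 - 4*a + 4) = (a - 2)*(a + 3)*(a - 2)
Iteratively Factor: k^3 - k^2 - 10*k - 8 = (k - 4)*(k^2 + 3*k + 2) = (k - 4)*(k + 1)*(k + 2)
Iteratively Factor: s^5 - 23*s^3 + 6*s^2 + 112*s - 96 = (s - 1)*(s^4 + s^3 - 22*s^2 - 16*s + 96) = (s - 1)*(s + 3)*(s^3 - 2*s^2 - 16*s + 32) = (s - 1)*(s + 3)*(s + 4)*(s^2 - 6*s + 8) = (s - 2)*(s - 1)*(s + 3)*(s + 4)*(s - 4)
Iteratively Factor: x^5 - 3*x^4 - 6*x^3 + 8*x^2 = (x + 2)*(x^4 - 5*x^3 + 4*x^2) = (x - 1)*(x + 2)*(x^3 - 4*x^2) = x*(x - 1)*(x + 2)*(x^2 - 4*x) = x*(x - 4)*(x - 1)*(x + 2)*(x)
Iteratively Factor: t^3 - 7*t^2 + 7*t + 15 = (t - 5)*(t^2 - 2*t - 3) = (t - 5)*(t + 1)*(t - 3)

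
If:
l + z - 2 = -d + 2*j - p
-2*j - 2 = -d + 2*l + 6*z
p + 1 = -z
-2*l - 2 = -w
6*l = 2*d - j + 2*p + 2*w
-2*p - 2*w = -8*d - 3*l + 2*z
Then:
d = 37/63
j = 1/7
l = 170/63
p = 23/126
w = 466/63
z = -149/126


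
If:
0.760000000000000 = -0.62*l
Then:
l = -1.23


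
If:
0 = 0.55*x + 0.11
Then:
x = -0.20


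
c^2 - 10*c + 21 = (c - 7)*(c - 3)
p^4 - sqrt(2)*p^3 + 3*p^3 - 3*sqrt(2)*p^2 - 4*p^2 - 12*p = p*(p + 3)*(p - 2*sqrt(2))*(p + sqrt(2))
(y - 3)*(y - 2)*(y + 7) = y^3 + 2*y^2 - 29*y + 42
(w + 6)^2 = w^2 + 12*w + 36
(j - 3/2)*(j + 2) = j^2 + j/2 - 3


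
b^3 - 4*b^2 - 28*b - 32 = (b - 8)*(b + 2)^2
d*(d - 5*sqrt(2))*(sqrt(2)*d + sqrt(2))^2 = 2*d^4 - 10*sqrt(2)*d^3 + 4*d^3 - 20*sqrt(2)*d^2 + 2*d^2 - 10*sqrt(2)*d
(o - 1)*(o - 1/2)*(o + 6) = o^3 + 9*o^2/2 - 17*o/2 + 3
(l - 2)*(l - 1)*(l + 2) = l^3 - l^2 - 4*l + 4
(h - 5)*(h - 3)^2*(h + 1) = h^4 - 10*h^3 + 28*h^2 - 6*h - 45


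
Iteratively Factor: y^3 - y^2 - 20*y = (y - 5)*(y^2 + 4*y) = y*(y - 5)*(y + 4)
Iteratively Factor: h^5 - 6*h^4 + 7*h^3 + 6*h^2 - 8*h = (h - 1)*(h^4 - 5*h^3 + 2*h^2 + 8*h) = (h - 2)*(h - 1)*(h^3 - 3*h^2 - 4*h) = (h - 4)*(h - 2)*(h - 1)*(h^2 + h) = (h - 4)*(h - 2)*(h - 1)*(h + 1)*(h)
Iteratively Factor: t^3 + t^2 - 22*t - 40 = (t - 5)*(t^2 + 6*t + 8) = (t - 5)*(t + 4)*(t + 2)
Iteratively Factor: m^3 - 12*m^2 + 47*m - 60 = (m - 4)*(m^2 - 8*m + 15) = (m - 5)*(m - 4)*(m - 3)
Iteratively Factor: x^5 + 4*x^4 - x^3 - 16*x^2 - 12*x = (x + 1)*(x^4 + 3*x^3 - 4*x^2 - 12*x) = (x + 1)*(x + 3)*(x^3 - 4*x) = (x + 1)*(x + 2)*(x + 3)*(x^2 - 2*x) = (x - 2)*(x + 1)*(x + 2)*(x + 3)*(x)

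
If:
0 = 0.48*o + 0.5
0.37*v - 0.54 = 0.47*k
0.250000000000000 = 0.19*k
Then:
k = 1.32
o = -1.04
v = 3.13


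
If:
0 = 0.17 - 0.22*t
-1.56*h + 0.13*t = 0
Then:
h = 0.06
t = 0.77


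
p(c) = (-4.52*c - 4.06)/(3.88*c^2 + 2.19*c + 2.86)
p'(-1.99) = 0.01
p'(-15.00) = 0.00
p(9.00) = -0.13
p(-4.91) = 0.21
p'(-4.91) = 0.04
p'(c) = (-7.76*c - 2.19)*(-4.52*c - 4.06)/(3.88*c^2 + 2.19*c + 2.86)^2 - 4.52/(3.88*c^2 + 2.19*c + 2.86)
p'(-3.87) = 0.05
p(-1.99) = 0.36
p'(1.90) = 0.27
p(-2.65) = 0.33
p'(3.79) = 0.08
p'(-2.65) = 0.06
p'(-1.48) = -0.19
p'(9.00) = 0.01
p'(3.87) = 0.08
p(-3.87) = 0.26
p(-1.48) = 0.32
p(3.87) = -0.31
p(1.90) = -0.60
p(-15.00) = 0.08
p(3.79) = -0.32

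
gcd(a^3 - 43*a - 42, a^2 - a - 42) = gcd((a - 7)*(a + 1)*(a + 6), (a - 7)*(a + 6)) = a^2 - a - 42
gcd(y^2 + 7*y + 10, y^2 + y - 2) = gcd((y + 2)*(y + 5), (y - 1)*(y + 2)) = y + 2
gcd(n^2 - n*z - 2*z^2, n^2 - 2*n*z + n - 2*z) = -n + 2*z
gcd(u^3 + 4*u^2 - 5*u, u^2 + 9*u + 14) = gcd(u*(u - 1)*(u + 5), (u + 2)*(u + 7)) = 1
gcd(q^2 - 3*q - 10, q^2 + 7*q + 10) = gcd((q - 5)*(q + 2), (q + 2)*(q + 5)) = q + 2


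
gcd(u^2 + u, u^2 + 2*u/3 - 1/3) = u + 1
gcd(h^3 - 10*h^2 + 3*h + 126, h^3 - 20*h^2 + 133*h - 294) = h^2 - 13*h + 42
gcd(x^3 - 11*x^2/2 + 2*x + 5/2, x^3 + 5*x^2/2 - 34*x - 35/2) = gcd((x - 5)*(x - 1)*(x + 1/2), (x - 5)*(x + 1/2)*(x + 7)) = x^2 - 9*x/2 - 5/2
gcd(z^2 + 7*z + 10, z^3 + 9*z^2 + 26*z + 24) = z + 2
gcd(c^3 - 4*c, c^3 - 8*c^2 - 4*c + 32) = c^2 - 4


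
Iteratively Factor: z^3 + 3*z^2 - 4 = (z + 2)*(z^2 + z - 2) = (z - 1)*(z + 2)*(z + 2)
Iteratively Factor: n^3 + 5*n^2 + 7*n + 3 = (n + 1)*(n^2 + 4*n + 3) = (n + 1)^2*(n + 3)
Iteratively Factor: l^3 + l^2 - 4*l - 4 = (l + 1)*(l^2 - 4) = (l + 1)*(l + 2)*(l - 2)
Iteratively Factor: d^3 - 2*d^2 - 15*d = (d + 3)*(d^2 - 5*d) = (d - 5)*(d + 3)*(d)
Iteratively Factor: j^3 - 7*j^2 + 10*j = (j - 5)*(j^2 - 2*j) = j*(j - 5)*(j - 2)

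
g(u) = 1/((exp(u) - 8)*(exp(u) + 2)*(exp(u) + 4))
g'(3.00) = 0.00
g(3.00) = 0.00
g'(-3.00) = 0.00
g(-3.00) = -0.02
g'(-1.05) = 0.00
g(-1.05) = -0.01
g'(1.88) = -0.02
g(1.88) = -0.01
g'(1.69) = -0.00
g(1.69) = -0.01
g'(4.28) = -0.00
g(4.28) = 0.00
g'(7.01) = -0.00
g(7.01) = 0.00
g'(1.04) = 0.00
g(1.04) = -0.01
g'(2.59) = -0.00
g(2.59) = 0.00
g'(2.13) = -0.41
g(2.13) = 0.02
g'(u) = -exp(u)/((exp(u) - 8)*(exp(u) + 2)*(exp(u) + 4)^2) - exp(u)/((exp(u) - 8)*(exp(u) + 2)^2*(exp(u) + 4)) - exp(u)/((exp(u) - 8)^2*(exp(u) + 2)*(exp(u) + 4))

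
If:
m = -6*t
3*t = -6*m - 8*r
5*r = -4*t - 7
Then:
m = 336/197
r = -231/197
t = -56/197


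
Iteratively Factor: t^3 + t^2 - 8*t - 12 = (t + 2)*(t^2 - t - 6) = (t + 2)^2*(t - 3)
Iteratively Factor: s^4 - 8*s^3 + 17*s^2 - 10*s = (s - 2)*(s^3 - 6*s^2 + 5*s) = (s - 2)*(s - 1)*(s^2 - 5*s) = (s - 5)*(s - 2)*(s - 1)*(s)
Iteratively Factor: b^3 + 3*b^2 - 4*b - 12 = (b - 2)*(b^2 + 5*b + 6) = (b - 2)*(b + 3)*(b + 2)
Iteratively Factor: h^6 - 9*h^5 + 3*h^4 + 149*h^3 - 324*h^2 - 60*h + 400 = (h + 4)*(h^5 - 13*h^4 + 55*h^3 - 71*h^2 - 40*h + 100) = (h + 1)*(h + 4)*(h^4 - 14*h^3 + 69*h^2 - 140*h + 100) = (h - 2)*(h + 1)*(h + 4)*(h^3 - 12*h^2 + 45*h - 50) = (h - 5)*(h - 2)*(h + 1)*(h + 4)*(h^2 - 7*h + 10) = (h - 5)^2*(h - 2)*(h + 1)*(h + 4)*(h - 2)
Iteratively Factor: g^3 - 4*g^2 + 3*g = (g - 1)*(g^2 - 3*g) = g*(g - 1)*(g - 3)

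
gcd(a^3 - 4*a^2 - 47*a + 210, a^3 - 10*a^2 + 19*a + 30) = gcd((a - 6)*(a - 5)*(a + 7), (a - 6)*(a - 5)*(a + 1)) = a^2 - 11*a + 30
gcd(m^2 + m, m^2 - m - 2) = m + 1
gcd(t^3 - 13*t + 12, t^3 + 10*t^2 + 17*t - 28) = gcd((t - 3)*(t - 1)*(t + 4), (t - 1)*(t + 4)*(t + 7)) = t^2 + 3*t - 4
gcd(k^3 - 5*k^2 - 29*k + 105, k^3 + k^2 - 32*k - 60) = k + 5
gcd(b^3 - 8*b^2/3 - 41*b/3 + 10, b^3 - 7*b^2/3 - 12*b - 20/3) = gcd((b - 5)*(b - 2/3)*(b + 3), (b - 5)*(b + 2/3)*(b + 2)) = b - 5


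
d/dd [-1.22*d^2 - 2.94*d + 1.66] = -2.44*d - 2.94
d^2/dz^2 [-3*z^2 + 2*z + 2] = -6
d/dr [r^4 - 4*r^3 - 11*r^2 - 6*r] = 4*r^3 - 12*r^2 - 22*r - 6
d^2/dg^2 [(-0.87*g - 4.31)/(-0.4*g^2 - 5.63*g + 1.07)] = ((0.8*g + 5.63)*(0.87*g + 4.31)*(1.6*g + 11.26) - (2.088*g + 13.2442)*(0.4*g^2 + 5.63*g - 1.07))/(0.4*g^2 + 5.63*g - 1.07)^3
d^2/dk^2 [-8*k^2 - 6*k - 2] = -16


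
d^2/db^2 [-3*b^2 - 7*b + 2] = -6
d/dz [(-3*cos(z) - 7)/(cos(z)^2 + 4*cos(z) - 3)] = (3*sin(z)^2 - 14*cos(z) - 40)*sin(z)/(cos(z)^2 + 4*cos(z) - 3)^2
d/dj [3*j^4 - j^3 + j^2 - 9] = j*(12*j^2 - 3*j + 2)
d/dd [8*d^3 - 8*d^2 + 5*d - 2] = 24*d^2 - 16*d + 5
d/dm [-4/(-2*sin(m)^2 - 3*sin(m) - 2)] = -4*(4*sin(m) + 3)*cos(m)/(3*sin(m) - cos(2*m) + 3)^2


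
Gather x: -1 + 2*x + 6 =2*x + 5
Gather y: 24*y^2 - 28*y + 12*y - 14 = 24*y^2 - 16*y - 14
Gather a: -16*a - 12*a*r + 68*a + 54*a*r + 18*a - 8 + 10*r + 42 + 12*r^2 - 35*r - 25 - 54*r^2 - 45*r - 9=a*(42*r + 70) - 42*r^2 - 70*r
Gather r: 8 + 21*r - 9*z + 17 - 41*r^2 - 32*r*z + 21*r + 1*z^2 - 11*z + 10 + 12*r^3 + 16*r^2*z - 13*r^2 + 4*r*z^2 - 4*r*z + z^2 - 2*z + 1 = 12*r^3 + r^2*(16*z - 54) + r*(4*z^2 - 36*z + 42) + 2*z^2 - 22*z + 36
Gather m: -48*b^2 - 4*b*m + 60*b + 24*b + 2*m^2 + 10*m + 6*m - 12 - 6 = -48*b^2 + 84*b + 2*m^2 + m*(16 - 4*b) - 18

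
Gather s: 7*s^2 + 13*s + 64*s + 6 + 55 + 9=7*s^2 + 77*s + 70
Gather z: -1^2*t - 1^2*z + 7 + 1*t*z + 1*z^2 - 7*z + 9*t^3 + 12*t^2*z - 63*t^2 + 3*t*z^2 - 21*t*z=9*t^3 - 63*t^2 - t + z^2*(3*t + 1) + z*(12*t^2 - 20*t - 8) + 7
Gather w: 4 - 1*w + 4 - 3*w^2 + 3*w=-3*w^2 + 2*w + 8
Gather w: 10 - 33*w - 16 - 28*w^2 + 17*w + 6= -28*w^2 - 16*w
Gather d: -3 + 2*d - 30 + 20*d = 22*d - 33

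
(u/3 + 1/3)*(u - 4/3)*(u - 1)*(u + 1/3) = u^4/3 - u^3/3 - 13*u^2/27 + u/3 + 4/27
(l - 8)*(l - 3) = l^2 - 11*l + 24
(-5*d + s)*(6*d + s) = -30*d^2 + d*s + s^2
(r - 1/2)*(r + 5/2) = r^2 + 2*r - 5/4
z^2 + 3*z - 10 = (z - 2)*(z + 5)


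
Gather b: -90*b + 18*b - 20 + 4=-72*b - 16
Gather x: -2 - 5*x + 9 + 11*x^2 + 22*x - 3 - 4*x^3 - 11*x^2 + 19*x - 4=-4*x^3 + 36*x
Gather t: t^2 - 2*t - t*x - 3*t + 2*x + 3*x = t^2 + t*(-x - 5) + 5*x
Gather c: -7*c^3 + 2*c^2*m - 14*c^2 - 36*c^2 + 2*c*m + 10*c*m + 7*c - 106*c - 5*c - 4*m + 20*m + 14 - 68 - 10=-7*c^3 + c^2*(2*m - 50) + c*(12*m - 104) + 16*m - 64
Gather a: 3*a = 3*a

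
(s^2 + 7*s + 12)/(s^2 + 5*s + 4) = (s + 3)/(s + 1)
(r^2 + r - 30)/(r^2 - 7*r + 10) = (r + 6)/(r - 2)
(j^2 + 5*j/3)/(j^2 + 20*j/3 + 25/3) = j/(j + 5)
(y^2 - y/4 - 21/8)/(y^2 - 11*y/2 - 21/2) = (y - 7/4)/(y - 7)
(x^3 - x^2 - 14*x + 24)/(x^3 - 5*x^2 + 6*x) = (x + 4)/x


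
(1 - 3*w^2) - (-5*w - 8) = -3*w^2 + 5*w + 9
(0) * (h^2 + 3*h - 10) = 0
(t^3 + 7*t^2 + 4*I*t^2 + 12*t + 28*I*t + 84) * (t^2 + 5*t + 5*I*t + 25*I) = t^5 + 12*t^4 + 9*I*t^4 + 27*t^3 + 108*I*t^3 - 96*t^2 + 375*I*t^2 - 280*t + 720*I*t + 2100*I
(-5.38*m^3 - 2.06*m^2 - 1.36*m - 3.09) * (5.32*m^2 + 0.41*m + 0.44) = -28.6216*m^5 - 13.165*m^4 - 10.447*m^3 - 17.9028*m^2 - 1.8653*m - 1.3596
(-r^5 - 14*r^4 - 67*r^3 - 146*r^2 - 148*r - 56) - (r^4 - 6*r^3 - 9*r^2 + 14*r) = -r^5 - 15*r^4 - 61*r^3 - 137*r^2 - 162*r - 56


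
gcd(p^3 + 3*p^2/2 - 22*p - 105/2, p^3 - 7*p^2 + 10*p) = p - 5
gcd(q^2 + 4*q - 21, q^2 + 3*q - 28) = q + 7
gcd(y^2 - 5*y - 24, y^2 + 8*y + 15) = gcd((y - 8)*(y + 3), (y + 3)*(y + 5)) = y + 3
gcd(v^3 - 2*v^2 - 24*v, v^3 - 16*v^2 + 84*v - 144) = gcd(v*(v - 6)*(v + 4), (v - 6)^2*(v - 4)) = v - 6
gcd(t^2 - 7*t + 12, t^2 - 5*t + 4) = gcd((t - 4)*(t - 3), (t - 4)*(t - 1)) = t - 4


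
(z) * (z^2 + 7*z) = z^3 + 7*z^2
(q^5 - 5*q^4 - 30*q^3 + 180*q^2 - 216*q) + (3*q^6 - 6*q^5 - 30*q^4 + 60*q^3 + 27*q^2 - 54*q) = 3*q^6 - 5*q^5 - 35*q^4 + 30*q^3 + 207*q^2 - 270*q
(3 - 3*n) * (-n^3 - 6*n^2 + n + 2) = 3*n^4 + 15*n^3 - 21*n^2 - 3*n + 6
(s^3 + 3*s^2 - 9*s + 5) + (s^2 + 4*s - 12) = s^3 + 4*s^2 - 5*s - 7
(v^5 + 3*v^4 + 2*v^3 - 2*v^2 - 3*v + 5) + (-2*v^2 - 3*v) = v^5 + 3*v^4 + 2*v^3 - 4*v^2 - 6*v + 5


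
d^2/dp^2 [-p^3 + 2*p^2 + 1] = 4 - 6*p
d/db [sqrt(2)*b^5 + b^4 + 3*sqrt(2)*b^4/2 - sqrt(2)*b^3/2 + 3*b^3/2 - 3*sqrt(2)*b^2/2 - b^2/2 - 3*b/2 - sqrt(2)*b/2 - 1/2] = 5*sqrt(2)*b^4 + 4*b^3 + 6*sqrt(2)*b^3 - 3*sqrt(2)*b^2/2 + 9*b^2/2 - 3*sqrt(2)*b - b - 3/2 - sqrt(2)/2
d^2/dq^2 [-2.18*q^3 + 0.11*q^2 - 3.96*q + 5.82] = 0.22 - 13.08*q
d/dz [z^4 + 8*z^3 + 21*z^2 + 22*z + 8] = 4*z^3 + 24*z^2 + 42*z + 22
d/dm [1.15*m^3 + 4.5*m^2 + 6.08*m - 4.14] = 3.45*m^2 + 9.0*m + 6.08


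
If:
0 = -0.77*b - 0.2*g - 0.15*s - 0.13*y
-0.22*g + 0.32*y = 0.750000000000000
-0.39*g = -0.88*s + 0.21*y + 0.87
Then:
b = 0.987207523881078 - 0.718699688741011*y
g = 1.45454545454545*y - 3.40909090909091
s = 0.883264462809917*y - 0.522210743801653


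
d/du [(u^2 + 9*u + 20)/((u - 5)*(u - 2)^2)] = (-u^3 - 20*u^2 + 5*u + 330)/(u^5 - 16*u^4 + 97*u^3 - 278*u^2 + 380*u - 200)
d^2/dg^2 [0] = 0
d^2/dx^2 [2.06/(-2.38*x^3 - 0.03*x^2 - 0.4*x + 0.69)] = ((29.4168*x + 0.1236)*(2.38*x^3 + 0.03*x^2 + 0.4*x - 0.69) - 2.06*(7.14*x^2 + 0.06*x + 0.4)*(14.28*x^2 + 0.12*x + 0.8))/(2.38*x^3 + 0.03*x^2 + 0.4*x - 0.69)^3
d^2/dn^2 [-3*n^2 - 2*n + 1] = -6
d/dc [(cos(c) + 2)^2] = -2*(cos(c) + 2)*sin(c)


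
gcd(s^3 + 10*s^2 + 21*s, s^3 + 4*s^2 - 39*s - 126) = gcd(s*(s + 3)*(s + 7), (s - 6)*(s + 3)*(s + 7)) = s^2 + 10*s + 21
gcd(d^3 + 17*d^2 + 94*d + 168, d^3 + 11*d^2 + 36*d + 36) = d + 6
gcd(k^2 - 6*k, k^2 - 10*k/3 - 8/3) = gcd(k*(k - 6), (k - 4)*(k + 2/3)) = 1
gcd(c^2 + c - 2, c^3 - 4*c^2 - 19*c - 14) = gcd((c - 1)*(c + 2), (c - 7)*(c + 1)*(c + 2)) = c + 2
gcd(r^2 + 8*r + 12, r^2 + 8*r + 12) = r^2 + 8*r + 12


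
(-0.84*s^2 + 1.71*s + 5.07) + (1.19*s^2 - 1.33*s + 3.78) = 0.35*s^2 + 0.38*s + 8.85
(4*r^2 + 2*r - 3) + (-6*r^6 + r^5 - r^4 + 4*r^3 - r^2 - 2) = -6*r^6 + r^5 - r^4 + 4*r^3 + 3*r^2 + 2*r - 5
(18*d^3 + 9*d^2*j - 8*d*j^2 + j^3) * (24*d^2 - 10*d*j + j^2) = 432*d^5 + 36*d^4*j - 264*d^3*j^2 + 113*d^2*j^3 - 18*d*j^4 + j^5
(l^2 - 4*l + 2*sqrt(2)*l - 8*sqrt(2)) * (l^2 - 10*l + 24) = l^4 - 14*l^3 + 2*sqrt(2)*l^3 - 28*sqrt(2)*l^2 + 64*l^2 - 96*l + 128*sqrt(2)*l - 192*sqrt(2)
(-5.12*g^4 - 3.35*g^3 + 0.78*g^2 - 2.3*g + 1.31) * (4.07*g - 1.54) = -20.8384*g^5 - 5.7497*g^4 + 8.3336*g^3 - 10.5622*g^2 + 8.8737*g - 2.0174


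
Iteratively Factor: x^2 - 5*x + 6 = (x - 2)*(x - 3)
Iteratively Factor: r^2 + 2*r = (r + 2)*(r)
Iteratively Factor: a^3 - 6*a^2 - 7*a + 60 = (a - 4)*(a^2 - 2*a - 15) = (a - 5)*(a - 4)*(a + 3)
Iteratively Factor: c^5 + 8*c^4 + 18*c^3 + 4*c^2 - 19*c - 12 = (c + 1)*(c^4 + 7*c^3 + 11*c^2 - 7*c - 12) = (c + 1)^2*(c^3 + 6*c^2 + 5*c - 12) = (c - 1)*(c + 1)^2*(c^2 + 7*c + 12) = (c - 1)*(c + 1)^2*(c + 3)*(c + 4)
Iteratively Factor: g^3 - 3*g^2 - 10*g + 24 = (g - 2)*(g^2 - g - 12) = (g - 4)*(g - 2)*(g + 3)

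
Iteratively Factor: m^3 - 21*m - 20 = (m + 4)*(m^2 - 4*m - 5) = (m + 1)*(m + 4)*(m - 5)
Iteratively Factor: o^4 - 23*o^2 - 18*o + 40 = (o + 4)*(o^3 - 4*o^2 - 7*o + 10) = (o - 5)*(o + 4)*(o^2 + o - 2) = (o - 5)*(o + 2)*(o + 4)*(o - 1)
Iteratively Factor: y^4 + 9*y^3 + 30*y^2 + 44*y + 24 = (y + 2)*(y^3 + 7*y^2 + 16*y + 12) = (y + 2)^2*(y^2 + 5*y + 6) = (y + 2)^3*(y + 3)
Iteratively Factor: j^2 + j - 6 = (j + 3)*(j - 2)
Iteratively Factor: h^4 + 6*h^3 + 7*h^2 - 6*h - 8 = (h + 4)*(h^3 + 2*h^2 - h - 2) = (h + 2)*(h + 4)*(h^2 - 1) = (h + 1)*(h + 2)*(h + 4)*(h - 1)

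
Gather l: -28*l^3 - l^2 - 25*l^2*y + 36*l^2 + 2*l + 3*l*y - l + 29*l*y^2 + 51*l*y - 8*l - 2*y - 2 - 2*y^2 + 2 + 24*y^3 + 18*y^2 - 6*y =-28*l^3 + l^2*(35 - 25*y) + l*(29*y^2 + 54*y - 7) + 24*y^3 + 16*y^2 - 8*y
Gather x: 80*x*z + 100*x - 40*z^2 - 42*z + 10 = x*(80*z + 100) - 40*z^2 - 42*z + 10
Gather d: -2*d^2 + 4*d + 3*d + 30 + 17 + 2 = -2*d^2 + 7*d + 49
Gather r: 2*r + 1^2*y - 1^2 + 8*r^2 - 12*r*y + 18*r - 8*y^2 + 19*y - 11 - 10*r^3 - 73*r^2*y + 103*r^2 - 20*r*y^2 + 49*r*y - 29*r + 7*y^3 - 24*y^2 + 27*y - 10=-10*r^3 + r^2*(111 - 73*y) + r*(-20*y^2 + 37*y - 9) + 7*y^3 - 32*y^2 + 47*y - 22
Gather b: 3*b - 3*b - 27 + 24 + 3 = 0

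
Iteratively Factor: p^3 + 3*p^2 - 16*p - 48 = (p + 4)*(p^2 - p - 12) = (p + 3)*(p + 4)*(p - 4)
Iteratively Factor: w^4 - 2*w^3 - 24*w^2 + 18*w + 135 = (w - 3)*(w^3 + w^2 - 21*w - 45) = (w - 5)*(w - 3)*(w^2 + 6*w + 9) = (w - 5)*(w - 3)*(w + 3)*(w + 3)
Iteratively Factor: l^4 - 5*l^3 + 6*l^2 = (l - 2)*(l^3 - 3*l^2) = l*(l - 2)*(l^2 - 3*l) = l^2*(l - 2)*(l - 3)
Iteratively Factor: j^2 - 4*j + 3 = (j - 3)*(j - 1)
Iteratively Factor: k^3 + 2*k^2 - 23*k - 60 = (k - 5)*(k^2 + 7*k + 12) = (k - 5)*(k + 3)*(k + 4)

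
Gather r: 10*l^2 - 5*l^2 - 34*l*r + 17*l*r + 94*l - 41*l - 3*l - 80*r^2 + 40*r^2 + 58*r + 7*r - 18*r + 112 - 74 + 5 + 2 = 5*l^2 + 50*l - 40*r^2 + r*(47 - 17*l) + 45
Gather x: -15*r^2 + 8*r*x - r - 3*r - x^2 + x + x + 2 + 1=-15*r^2 - 4*r - x^2 + x*(8*r + 2) + 3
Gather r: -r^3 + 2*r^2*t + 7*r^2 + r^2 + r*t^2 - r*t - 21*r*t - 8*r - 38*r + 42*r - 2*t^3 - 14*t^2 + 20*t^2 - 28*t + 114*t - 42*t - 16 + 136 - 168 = -r^3 + r^2*(2*t + 8) + r*(t^2 - 22*t - 4) - 2*t^3 + 6*t^2 + 44*t - 48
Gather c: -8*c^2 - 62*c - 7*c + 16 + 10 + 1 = -8*c^2 - 69*c + 27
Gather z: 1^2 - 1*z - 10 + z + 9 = 0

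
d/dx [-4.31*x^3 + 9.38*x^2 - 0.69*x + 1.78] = -12.93*x^2 + 18.76*x - 0.69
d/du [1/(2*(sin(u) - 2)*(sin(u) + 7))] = -(2*sin(u) + 5)*cos(u)/(2*(sin(u) - 2)^2*(sin(u) + 7)^2)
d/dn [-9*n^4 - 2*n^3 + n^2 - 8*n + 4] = -36*n^3 - 6*n^2 + 2*n - 8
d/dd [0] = 0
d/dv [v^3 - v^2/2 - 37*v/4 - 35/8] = 3*v^2 - v - 37/4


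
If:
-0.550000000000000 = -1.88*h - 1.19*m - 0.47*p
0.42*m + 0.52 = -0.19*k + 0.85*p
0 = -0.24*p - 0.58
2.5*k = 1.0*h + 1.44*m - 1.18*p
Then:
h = 4.66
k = -0.42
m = -5.94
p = -2.42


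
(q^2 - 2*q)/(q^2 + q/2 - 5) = 2*q/(2*q + 5)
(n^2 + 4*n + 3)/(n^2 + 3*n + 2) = (n + 3)/(n + 2)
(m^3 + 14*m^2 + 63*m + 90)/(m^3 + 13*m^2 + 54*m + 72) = (m + 5)/(m + 4)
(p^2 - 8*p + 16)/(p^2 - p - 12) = (p - 4)/(p + 3)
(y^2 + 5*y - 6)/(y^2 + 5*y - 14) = (y^2 + 5*y - 6)/(y^2 + 5*y - 14)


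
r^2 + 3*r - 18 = (r - 3)*(r + 6)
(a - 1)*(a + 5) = a^2 + 4*a - 5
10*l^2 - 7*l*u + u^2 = (-5*l + u)*(-2*l + u)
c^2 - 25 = (c - 5)*(c + 5)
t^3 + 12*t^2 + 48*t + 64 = (t + 4)^3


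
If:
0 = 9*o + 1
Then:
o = -1/9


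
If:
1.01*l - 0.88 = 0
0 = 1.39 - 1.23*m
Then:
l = 0.87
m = 1.13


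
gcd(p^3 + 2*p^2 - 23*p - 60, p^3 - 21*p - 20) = p^2 - p - 20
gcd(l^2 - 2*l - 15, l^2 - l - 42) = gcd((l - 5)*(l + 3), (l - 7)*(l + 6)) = 1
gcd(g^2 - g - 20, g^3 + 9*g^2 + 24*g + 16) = g + 4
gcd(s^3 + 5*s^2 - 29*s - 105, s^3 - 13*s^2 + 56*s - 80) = s - 5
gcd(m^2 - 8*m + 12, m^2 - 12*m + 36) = m - 6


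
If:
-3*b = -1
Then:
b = 1/3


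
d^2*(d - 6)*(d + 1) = d^4 - 5*d^3 - 6*d^2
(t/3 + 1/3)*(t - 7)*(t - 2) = t^3/3 - 8*t^2/3 + 5*t/3 + 14/3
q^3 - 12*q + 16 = (q - 2)^2*(q + 4)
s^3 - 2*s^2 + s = s*(s - 1)^2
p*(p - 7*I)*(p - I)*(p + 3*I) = p^4 - 5*I*p^3 + 17*p^2 - 21*I*p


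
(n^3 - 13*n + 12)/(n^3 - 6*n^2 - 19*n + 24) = (n^2 + n - 12)/(n^2 - 5*n - 24)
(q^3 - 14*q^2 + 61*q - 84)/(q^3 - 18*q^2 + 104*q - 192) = (q^2 - 10*q + 21)/(q^2 - 14*q + 48)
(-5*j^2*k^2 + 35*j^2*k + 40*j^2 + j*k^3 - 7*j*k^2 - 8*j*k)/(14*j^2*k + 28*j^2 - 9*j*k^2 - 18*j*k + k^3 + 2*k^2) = j*(-5*j*k^2 + 35*j*k + 40*j + k^3 - 7*k^2 - 8*k)/(14*j^2*k + 28*j^2 - 9*j*k^2 - 18*j*k + k^3 + 2*k^2)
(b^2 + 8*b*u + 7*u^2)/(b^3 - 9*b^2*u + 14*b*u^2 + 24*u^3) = (b + 7*u)/(b^2 - 10*b*u + 24*u^2)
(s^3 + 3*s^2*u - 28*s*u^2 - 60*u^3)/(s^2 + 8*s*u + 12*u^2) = s - 5*u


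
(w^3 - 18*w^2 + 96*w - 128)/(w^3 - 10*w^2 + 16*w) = (w - 8)/w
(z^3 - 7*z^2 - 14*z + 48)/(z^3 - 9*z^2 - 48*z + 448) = (z^2 + z - 6)/(z^2 - z - 56)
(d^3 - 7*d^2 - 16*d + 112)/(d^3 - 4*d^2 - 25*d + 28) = (d - 4)/(d - 1)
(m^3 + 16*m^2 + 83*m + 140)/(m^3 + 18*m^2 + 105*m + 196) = (m + 5)/(m + 7)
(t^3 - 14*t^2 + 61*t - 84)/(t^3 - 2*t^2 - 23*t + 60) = (t - 7)/(t + 5)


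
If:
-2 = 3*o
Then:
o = -2/3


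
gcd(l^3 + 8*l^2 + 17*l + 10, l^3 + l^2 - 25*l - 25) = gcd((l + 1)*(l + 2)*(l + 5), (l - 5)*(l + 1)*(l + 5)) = l^2 + 6*l + 5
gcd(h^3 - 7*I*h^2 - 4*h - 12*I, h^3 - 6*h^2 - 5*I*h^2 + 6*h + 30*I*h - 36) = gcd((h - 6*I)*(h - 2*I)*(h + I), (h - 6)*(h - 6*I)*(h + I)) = h^2 - 5*I*h + 6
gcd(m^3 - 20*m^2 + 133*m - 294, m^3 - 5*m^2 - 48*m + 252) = m - 6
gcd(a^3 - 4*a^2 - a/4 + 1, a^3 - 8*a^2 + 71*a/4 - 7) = a^2 - 9*a/2 + 2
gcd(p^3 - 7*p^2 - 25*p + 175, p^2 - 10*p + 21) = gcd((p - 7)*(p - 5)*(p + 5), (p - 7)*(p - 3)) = p - 7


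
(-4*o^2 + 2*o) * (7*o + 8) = -28*o^3 - 18*o^2 + 16*o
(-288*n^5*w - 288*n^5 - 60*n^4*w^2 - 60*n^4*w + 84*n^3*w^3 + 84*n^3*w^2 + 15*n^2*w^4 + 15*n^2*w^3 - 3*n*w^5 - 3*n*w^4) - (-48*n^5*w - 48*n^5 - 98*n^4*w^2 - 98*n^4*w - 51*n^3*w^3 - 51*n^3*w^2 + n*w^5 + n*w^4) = -240*n^5*w - 240*n^5 + 38*n^4*w^2 + 38*n^4*w + 135*n^3*w^3 + 135*n^3*w^2 + 15*n^2*w^4 + 15*n^2*w^3 - 4*n*w^5 - 4*n*w^4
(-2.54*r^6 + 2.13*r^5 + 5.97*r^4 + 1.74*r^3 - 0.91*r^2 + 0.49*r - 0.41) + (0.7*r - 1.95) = -2.54*r^6 + 2.13*r^5 + 5.97*r^4 + 1.74*r^3 - 0.91*r^2 + 1.19*r - 2.36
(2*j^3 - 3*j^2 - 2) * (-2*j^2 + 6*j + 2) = -4*j^5 + 18*j^4 - 14*j^3 - 2*j^2 - 12*j - 4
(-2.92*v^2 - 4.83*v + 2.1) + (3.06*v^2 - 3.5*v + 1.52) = 0.14*v^2 - 8.33*v + 3.62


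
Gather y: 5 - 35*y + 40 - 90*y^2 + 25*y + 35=-90*y^2 - 10*y + 80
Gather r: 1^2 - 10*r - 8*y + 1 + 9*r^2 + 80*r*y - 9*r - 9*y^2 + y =9*r^2 + r*(80*y - 19) - 9*y^2 - 7*y + 2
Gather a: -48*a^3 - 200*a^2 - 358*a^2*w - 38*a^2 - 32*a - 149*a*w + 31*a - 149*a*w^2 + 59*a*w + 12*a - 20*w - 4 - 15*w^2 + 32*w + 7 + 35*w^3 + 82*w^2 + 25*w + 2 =-48*a^3 + a^2*(-358*w - 238) + a*(-149*w^2 - 90*w + 11) + 35*w^3 + 67*w^2 + 37*w + 5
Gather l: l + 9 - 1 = l + 8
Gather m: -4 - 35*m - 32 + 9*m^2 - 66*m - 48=9*m^2 - 101*m - 84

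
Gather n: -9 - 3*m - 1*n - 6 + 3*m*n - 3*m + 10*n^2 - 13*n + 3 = -6*m + 10*n^2 + n*(3*m - 14) - 12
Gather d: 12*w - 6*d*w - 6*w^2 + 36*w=-6*d*w - 6*w^2 + 48*w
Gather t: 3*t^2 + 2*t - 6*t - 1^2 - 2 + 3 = 3*t^2 - 4*t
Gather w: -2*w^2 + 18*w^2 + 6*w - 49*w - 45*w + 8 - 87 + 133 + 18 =16*w^2 - 88*w + 72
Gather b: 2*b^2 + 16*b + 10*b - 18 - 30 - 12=2*b^2 + 26*b - 60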